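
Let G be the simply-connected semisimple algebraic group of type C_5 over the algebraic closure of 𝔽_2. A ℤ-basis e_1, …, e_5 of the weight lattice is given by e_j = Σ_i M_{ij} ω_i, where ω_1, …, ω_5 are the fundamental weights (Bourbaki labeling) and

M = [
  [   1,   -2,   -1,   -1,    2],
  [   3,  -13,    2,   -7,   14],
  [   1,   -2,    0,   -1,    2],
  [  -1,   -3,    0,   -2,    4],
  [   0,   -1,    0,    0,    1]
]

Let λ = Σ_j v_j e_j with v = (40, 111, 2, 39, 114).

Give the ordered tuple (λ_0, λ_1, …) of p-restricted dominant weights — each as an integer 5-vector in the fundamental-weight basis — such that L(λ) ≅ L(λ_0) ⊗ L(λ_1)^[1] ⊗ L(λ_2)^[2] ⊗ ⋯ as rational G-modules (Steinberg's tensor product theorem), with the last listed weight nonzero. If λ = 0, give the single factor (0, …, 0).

Converting to the ω-basis (c_i = row i of M dotted with v = (40, 111, 2, 39, 114)):
  c_1 = 1·40 + (-2)·(111) + (-1)·(2) + (-1)·(39) + 2·114 = 5
  c_2 = 3·40 + (-13)·(111) + 2·2 + (-7)·(39) + 14·114 = 4
  c_3 = 1·40 + (-2)·(111) + 0·2 + (-1)·(39) + 2·114 = 7
  c_4 = (-1)·(40) + (-3)·(111) + 0·2 + (-2)·(39) + 4·114 = 5
  c_5 = 0·40 + (-1)·(111) + 0·2 + 0·39 + 1·114 = 3
Writing each c_i in base p = 2:
  c_1 = 5 = 1·2^0 + 0·2^1 + 1·2^2
  c_2 = 4 = 0·2^0 + 0·2^1 + 1·2^2
  c_3 = 7 = 1·2^0 + 1·2^1 + 1·2^2
  c_4 = 5 = 1·2^0 + 0·2^1 + 1·2^2
  c_5 = 3 = 1·2^0 + 1·2^1
Factor λ_0 = (1, 0, 1, 1, 1)
Factor λ_1 = (0, 0, 1, 0, 1)
Factor λ_2 = (1, 1, 1, 1, 0)

((1, 0, 1, 1, 1), (0, 0, 1, 0, 1), (1, 1, 1, 1, 0))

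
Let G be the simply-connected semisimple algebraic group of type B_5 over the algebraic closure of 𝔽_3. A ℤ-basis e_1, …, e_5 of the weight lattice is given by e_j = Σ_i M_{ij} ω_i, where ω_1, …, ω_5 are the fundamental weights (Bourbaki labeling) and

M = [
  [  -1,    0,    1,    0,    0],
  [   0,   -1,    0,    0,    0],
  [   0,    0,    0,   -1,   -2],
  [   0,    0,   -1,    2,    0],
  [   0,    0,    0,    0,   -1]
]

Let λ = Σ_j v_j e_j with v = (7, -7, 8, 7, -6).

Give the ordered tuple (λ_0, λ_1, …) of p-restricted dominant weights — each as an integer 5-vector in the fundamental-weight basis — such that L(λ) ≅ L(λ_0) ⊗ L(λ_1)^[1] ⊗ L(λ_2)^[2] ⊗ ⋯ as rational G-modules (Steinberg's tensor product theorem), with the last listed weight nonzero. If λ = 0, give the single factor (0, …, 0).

((1, 1, 2, 0, 0), (0, 2, 1, 2, 2))

ω-coordinates c = M·v, v = (7, -7, 8, 7, -6):
  c_1 = (-1)·(7) + (0)·(-7) + 1·8 + 0·7 + (0)·(-6) = 1
  c_2 = 0·7 + (-1)·(-7) + 0·8 + 0·7 + (0)·(-6) = 7
  c_3 = 0·7 + (0)·(-7) + 0·8 + (-1)·(7) + (-2)·(-6) = 5
  c_4 = 0·7 + (0)·(-7) + (-1)·(8) + 2·7 + (0)·(-6) = 6
  c_5 = 0·7 + (0)·(-7) + 0·8 + 0·7 + (-1)·(-6) = 6
p = 3; digits c_i = Σ_j d_{ij}·3^j, 0 ≤ d_{ij} < 3:
  c_1 = 1 = 1·3^0
  c_2 = 7 = 1·3^0 + 2·3^1
  c_3 = 5 = 2·3^0 + 1·3^1
  c_4 = 6 = 0·3^0 + 2·3^1
  c_5 = 6 = 0·3^0 + 2·3^1
λ_0 = (1, 1, 2, 0, 0)
λ_1 = (0, 2, 1, 2, 2)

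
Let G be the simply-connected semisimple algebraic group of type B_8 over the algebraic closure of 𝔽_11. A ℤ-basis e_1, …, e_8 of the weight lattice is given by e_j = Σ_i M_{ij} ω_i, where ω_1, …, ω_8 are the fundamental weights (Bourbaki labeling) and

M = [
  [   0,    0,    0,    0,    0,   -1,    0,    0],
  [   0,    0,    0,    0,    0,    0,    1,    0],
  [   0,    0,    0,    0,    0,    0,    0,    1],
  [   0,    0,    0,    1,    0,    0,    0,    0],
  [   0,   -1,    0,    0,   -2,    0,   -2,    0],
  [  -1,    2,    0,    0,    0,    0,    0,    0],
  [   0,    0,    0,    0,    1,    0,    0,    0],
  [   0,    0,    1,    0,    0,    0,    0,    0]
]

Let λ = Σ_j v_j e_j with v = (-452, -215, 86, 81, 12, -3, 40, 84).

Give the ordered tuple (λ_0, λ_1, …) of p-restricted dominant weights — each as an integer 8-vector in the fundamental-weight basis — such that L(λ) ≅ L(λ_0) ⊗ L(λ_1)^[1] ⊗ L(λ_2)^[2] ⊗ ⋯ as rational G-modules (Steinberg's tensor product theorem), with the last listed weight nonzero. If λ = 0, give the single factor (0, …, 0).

In the fundamental-weight basis, λ has coordinates c = M·v (v = (-452, -215, 86, 81, 12, -3, 40, 84)):
  c_1 = (0)·(-452) + (0)·(-215) + (0)·(86) + (0)·(81) + (0)·(12) + (-1)·(-3) + (0)·(40) + (0)·(84) = 3
  c_2 = (0)·(-452) + (0)·(-215) + (0)·(86) + (0)·(81) + (0)·(12) + (0)·(-3) + (1)·(40) + (0)·(84) = 40
  c_3 = (0)·(-452) + (0)·(-215) + (0)·(86) + (0)·(81) + (0)·(12) + (0)·(-3) + (0)·(40) + (1)·(84) = 84
  c_4 = (0)·(-452) + (0)·(-215) + (0)·(86) + (1)·(81) + (0)·(12) + (0)·(-3) + (0)·(40) + (0)·(84) = 81
  c_5 = (0)·(-452) + (-1)·(-215) + (0)·(86) + (0)·(81) + (-2)·(12) + (0)·(-3) + (-2)·(40) + (0)·(84) = 111
  c_6 = (-1)·(-452) + (2)·(-215) + (0)·(86) + (0)·(81) + (0)·(12) + (0)·(-3) + (0)·(40) + (0)·(84) = 22
  c_7 = (0)·(-452) + (0)·(-215) + (0)·(86) + (0)·(81) + (1)·(12) + (0)·(-3) + (0)·(40) + (0)·(84) = 12
  c_8 = (0)·(-452) + (0)·(-215) + (1)·(86) + (0)·(81) + (0)·(12) + (0)·(-3) + (0)·(40) + (0)·(84) = 86
Writing each c_i in base p = 11:
  c_1 = 3 = 3·11^0
  c_2 = 40 = 7·11^0 + 3·11^1
  c_3 = 84 = 7·11^0 + 7·11^1
  c_4 = 81 = 4·11^0 + 7·11^1
  c_5 = 111 = 1·11^0 + 10·11^1
  c_6 = 22 = 0·11^0 + 2·11^1
  c_7 = 12 = 1·11^0 + 1·11^1
  c_8 = 86 = 9·11^0 + 7·11^1
λ_0 = (3, 7, 7, 4, 1, 0, 1, 9)
λ_1 = (0, 3, 7, 7, 10, 2, 1, 7)

((3, 7, 7, 4, 1, 0, 1, 9), (0, 3, 7, 7, 10, 2, 1, 7))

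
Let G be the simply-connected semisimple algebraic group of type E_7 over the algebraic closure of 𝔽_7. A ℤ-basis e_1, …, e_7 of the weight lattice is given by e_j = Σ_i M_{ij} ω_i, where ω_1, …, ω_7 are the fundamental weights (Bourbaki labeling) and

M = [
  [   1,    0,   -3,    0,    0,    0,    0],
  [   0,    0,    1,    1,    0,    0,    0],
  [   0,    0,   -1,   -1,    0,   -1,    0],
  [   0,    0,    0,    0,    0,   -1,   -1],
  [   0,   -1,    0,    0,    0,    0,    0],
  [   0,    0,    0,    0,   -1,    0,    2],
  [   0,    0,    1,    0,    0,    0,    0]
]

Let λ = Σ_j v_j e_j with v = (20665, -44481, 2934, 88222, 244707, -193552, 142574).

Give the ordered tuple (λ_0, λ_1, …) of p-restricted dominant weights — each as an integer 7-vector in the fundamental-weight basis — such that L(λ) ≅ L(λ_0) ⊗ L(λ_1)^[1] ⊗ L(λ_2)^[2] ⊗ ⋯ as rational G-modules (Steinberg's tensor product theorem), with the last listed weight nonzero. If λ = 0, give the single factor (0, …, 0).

((5, 2, 0, 4, 3, 2, 1), (0, 2, 5, 2, 5, 2, 6), (4, 5, 3, 4, 4, 6, 3), (6, 6, 4, 1, 3, 5, 1), (4, 2, 0, 0, 4, 2, 1), (0, 5, 6, 3, 2, 2, 0))

Converting to the ω-basis (c_i = row i of M dotted with v = (20665, -44481, 2934, 88222, 244707, -193552, 142574)):
  c_1 = (1)·(20665) + (0)·(-44481) + (-3)·(2934) + (0)·(88222) + (0)·(244707) + (0)·(-193552) + (0)·(142574) = 11863
  c_2 = (0)·(20665) + (0)·(-44481) + (1)·(2934) + (1)·(88222) + (0)·(244707) + (0)·(-193552) + (0)·(142574) = 91156
  c_3 = (0)·(20665) + (0)·(-44481) + (-1)·(2934) + (-1)·(88222) + (0)·(244707) + (-1)·(-193552) + (0)·(142574) = 102396
  c_4 = (0)·(20665) + (0)·(-44481) + (0)·(2934) + (0)·(88222) + (0)·(244707) + (-1)·(-193552) + (-1)·(142574) = 50978
  c_5 = (0)·(20665) + (-1)·(-44481) + (0)·(2934) + (0)·(88222) + (0)·(244707) + (0)·(-193552) + (0)·(142574) = 44481
  c_6 = (0)·(20665) + (0)·(-44481) + (0)·(2934) + (0)·(88222) + (-1)·(244707) + (0)·(-193552) + (2)·(142574) = 40441
  c_7 = (0)·(20665) + (0)·(-44481) + (1)·(2934) + (0)·(88222) + (0)·(244707) + (0)·(-193552) + (0)·(142574) = 2934
Base-7 expansion of each c_i:
  c_1 = 11863 = 5·7^0 + 0·7^1 + 4·7^2 + 6·7^3 + 4·7^4
  c_2 = 91156 = 2·7^0 + 2·7^1 + 5·7^2 + 6·7^3 + 2·7^4 + 5·7^5
  c_3 = 102396 = 0·7^0 + 5·7^1 + 3·7^2 + 4·7^3 + 0·7^4 + 6·7^5
  c_4 = 50978 = 4·7^0 + 2·7^1 + 4·7^2 + 1·7^3 + 0·7^4 + 3·7^5
  c_5 = 44481 = 3·7^0 + 5·7^1 + 4·7^2 + 3·7^3 + 4·7^4 + 2·7^5
  c_6 = 40441 = 2·7^0 + 2·7^1 + 6·7^2 + 5·7^3 + 2·7^4 + 2·7^5
  c_7 = 2934 = 1·7^0 + 6·7^1 + 3·7^2 + 1·7^3 + 1·7^4
λ_0 = (5, 2, 0, 4, 3, 2, 1)
λ_1 = (0, 2, 5, 2, 5, 2, 6)
λ_2 = (4, 5, 3, 4, 4, 6, 3)
λ_3 = (6, 6, 4, 1, 3, 5, 1)
λ_4 = (4, 2, 0, 0, 4, 2, 1)
λ_5 = (0, 5, 6, 3, 2, 2, 0)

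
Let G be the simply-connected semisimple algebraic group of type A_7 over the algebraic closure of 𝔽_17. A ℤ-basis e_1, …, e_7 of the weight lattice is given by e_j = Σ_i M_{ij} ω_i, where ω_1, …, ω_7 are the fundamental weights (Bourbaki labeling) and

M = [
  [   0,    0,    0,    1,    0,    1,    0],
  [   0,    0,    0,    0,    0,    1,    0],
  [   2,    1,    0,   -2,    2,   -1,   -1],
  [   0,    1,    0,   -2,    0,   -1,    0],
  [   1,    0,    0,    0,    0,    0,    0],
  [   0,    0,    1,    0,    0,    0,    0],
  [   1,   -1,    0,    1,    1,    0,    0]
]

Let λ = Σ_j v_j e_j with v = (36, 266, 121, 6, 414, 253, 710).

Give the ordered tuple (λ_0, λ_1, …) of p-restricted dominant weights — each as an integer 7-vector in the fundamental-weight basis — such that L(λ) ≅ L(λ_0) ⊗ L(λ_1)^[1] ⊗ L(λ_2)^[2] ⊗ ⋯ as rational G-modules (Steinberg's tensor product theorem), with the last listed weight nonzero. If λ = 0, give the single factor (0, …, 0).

ω-coordinates c = M·v, v = (36, 266, 121, 6, 414, 253, 710):
  c_1 = 0·36 + 0·266 + 0·121 + 1·6 + 0·414 + 1·253 + 0·710 = 259
  c_2 = 0·36 + 0·266 + 0·121 + 0·6 + 0·414 + 1·253 + 0·710 = 253
  c_3 = 2·36 + 1·266 + 0·121 + (-2)·(6) + 2·414 + (-1)·(253) + (-1)·(710) = 191
  c_4 = 0·36 + 1·266 + 0·121 + (-2)·(6) + 0·414 + (-1)·(253) + 0·710 = 1
  c_5 = 1·36 + 0·266 + 0·121 + 0·6 + 0·414 + 0·253 + 0·710 = 36
  c_6 = 0·36 + 0·266 + 1·121 + 0·6 + 0·414 + 0·253 + 0·710 = 121
  c_7 = 1·36 + (-1)·(266) + 0·121 + 1·6 + 1·414 + 0·253 + 0·710 = 190
Base-17 expansion of each c_i:
  c_1 = 259 = 4·17^0 + 15·17^1
  c_2 = 253 = 15·17^0 + 14·17^1
  c_3 = 191 = 4·17^0 + 11·17^1
  c_4 = 1 = 1·17^0
  c_5 = 36 = 2·17^0 + 2·17^1
  c_6 = 121 = 2·17^0 + 7·17^1
  c_7 = 190 = 3·17^0 + 11·17^1
Factor λ_0 = (4, 15, 4, 1, 2, 2, 3)
Factor λ_1 = (15, 14, 11, 0, 2, 7, 11)

((4, 15, 4, 1, 2, 2, 3), (15, 14, 11, 0, 2, 7, 11))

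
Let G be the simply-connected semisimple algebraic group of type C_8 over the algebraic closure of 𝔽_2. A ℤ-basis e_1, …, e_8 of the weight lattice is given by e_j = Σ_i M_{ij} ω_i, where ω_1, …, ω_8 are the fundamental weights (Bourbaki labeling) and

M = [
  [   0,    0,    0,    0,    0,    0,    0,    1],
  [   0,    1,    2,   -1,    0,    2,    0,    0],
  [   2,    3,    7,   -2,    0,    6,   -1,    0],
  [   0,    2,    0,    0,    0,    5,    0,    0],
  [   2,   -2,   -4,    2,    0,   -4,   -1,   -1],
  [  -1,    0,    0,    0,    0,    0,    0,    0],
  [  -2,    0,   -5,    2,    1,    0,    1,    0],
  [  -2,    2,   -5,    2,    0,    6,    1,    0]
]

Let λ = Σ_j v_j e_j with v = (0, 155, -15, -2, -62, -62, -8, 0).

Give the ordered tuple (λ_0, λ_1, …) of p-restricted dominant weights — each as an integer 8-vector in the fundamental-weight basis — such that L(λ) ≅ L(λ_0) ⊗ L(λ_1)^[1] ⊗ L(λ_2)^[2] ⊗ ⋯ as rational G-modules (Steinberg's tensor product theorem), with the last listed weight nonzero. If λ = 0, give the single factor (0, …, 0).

((0, 1, 0, 0, 0, 0, 1, 1), (0, 1, 0, 0, 1, 0, 0, 0))

Compute c_i = Σ_j M_{ij} v_j with v = (0, 155, -15, -2, -62, -62, -8, 0):
  c_1 = 0*0 + 0*155 + 0*-15 + 0*-2 + 0*-62 + 0*-62 + 0*-8 + 1*0 = 0
  c_2 = 0*0 + 1*155 + 2*-15 + -1*-2 + 0*-62 + 2*-62 + 0*-8 + 0*0 = 3
  c_3 = 2*0 + 3*155 + 7*-15 + -2*-2 + 0*-62 + 6*-62 + -1*-8 + 0*0 = 0
  c_4 = 0*0 + 2*155 + 0*-15 + 0*-2 + 0*-62 + 5*-62 + 0*-8 + 0*0 = 0
  c_5 = 2*0 + -2*155 + -4*-15 + 2*-2 + 0*-62 + -4*-62 + -1*-8 + -1*0 = 2
  c_6 = -1*0 + 0*155 + 0*-15 + 0*-2 + 0*-62 + 0*-62 + 0*-8 + 0*0 = 0
  c_7 = -2*0 + 0*155 + -5*-15 + 2*-2 + 1*-62 + 0*-62 + 1*-8 + 0*0 = 1
  c_8 = -2*0 + 2*155 + -5*-15 + 2*-2 + 0*-62 + 6*-62 + 1*-8 + 0*0 = 1
Writing each c_i in base p = 2:
  c_1 = 0
  c_2 = 3 = 1·2^0 + 1·2^1
  c_3 = 0
  c_4 = 0
  c_5 = 2 = 0·2^0 + 1·2^1
  c_6 = 0
  c_7 = 1 = 1·2^0
  c_8 = 1 = 1·2^0
λ_0 = (0, 1, 0, 0, 0, 0, 1, 1)
λ_1 = (0, 1, 0, 0, 1, 0, 0, 0)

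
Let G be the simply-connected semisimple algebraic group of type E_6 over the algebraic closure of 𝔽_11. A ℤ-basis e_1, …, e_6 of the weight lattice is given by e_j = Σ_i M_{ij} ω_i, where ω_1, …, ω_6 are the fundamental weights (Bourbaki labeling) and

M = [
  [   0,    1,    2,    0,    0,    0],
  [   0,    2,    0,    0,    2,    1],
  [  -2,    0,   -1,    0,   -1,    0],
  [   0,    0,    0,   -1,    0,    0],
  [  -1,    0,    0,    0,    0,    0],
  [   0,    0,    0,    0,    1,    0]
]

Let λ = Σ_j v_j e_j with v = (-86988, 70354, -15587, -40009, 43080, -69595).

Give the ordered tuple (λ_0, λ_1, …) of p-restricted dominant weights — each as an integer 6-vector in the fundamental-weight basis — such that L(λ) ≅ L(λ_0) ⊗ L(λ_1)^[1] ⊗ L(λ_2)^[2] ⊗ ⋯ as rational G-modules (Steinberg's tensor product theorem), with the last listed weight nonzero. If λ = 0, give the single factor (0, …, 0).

ω-coordinates c = M·v, v = (-86988, 70354, -15587, -40009, 43080, -69595):
  c_1 = (0)·(-86988) + (1)·(70354) + (2)·(-15587) + (0)·(-40009) + (0)·(43080) + (0)·(-69595) = 39180
  c_2 = (0)·(-86988) + (2)·(70354) + (0)·(-15587) + (0)·(-40009) + (2)·(43080) + (1)·(-69595) = 157273
  c_3 = (-2)·(-86988) + (0)·(70354) + (-1)·(-15587) + (0)·(-40009) + (-1)·(43080) + (0)·(-69595) = 146483
  c_4 = (0)·(-86988) + (0)·(70354) + (0)·(-15587) + (-1)·(-40009) + (0)·(43080) + (0)·(-69595) = 40009
  c_5 = (-1)·(-86988) + (0)·(70354) + (0)·(-15587) + (0)·(-40009) + (0)·(43080) + (0)·(-69595) = 86988
  c_6 = (0)·(-86988) + (0)·(70354) + (0)·(-15587) + (0)·(-40009) + (1)·(43080) + (0)·(-69595) = 43080
Writing each c_i in base p = 11:
  c_1 = 39180 = 9·11^0 + 8·11^1 + 4·11^2 + 7·11^3 + 2·11^4
  c_2 = 157273 = 6·11^0 + 8·11^1 + 1·11^2 + 8·11^3 + 10·11^4
  c_3 = 146483 = 7·11^0 + 6·11^1 + 0·11^2 + 0·11^3 + 10·11^4
  c_4 = 40009 = 2·11^0 + 7·11^1 + 0·11^2 + 8·11^3 + 2·11^4
  c_5 = 86988 = 0·11^0 + 10·11^1 + 3·11^2 + 10·11^3 + 5·11^4
  c_6 = 43080 = 4·11^0 + 0·11^1 + 4·11^2 + 10·11^3 + 2·11^4
p-restricted factor λ_0 = (9, 6, 7, 2, 0, 4)
p-restricted factor λ_1 = (8, 8, 6, 7, 10, 0)
p-restricted factor λ_2 = (4, 1, 0, 0, 3, 4)
p-restricted factor λ_3 = (7, 8, 0, 8, 10, 10)
p-restricted factor λ_4 = (2, 10, 10, 2, 5, 2)

((9, 6, 7, 2, 0, 4), (8, 8, 6, 7, 10, 0), (4, 1, 0, 0, 3, 4), (7, 8, 0, 8, 10, 10), (2, 10, 10, 2, 5, 2))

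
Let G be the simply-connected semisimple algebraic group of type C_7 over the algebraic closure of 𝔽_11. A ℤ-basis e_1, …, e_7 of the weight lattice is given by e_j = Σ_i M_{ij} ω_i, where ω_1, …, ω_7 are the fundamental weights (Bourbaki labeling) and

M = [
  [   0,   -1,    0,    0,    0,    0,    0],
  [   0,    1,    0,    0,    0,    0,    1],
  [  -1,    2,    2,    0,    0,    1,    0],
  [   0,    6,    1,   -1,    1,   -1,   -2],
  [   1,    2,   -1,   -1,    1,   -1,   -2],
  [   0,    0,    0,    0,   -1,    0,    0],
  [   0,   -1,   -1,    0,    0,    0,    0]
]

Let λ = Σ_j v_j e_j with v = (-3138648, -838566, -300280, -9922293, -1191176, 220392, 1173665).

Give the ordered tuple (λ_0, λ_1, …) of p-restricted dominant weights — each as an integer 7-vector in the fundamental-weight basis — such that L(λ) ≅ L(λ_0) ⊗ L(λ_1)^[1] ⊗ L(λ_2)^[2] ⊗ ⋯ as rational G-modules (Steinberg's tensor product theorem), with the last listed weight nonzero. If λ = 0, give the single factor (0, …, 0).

((3, 6, 4, 9, 7, 8, 5), (3, 4, 8, 7, 10, 4, 10), (0, 8, 4, 9, 0, 10, 6), (3, 9, 9, 8, 6, 3, 8), (2, 0, 7, 1, 2, 4, 0), (5, 2, 6, 5, 10, 7, 7))

ω-coordinates c = M·v, v = (-3138648, -838566, -300280, -9922293, -1191176, 220392, 1173665):
  c_1 = (0)·(-3138648) + (-1)·(-838566) + (0)·(-300280) + (0)·(-9922293) + (0)·(-1191176) + (0)·(220392) + (0)·(1173665) = 838566
  c_2 = (0)·(-3138648) + (1)·(-838566) + (0)·(-300280) + (0)·(-9922293) + (0)·(-1191176) + (0)·(220392) + (1)·(1173665) = 335099
  c_3 = (-1)·(-3138648) + (2)·(-838566) + (2)·(-300280) + (0)·(-9922293) + (0)·(-1191176) + (1)·(220392) + (0)·(1173665) = 1081348
  c_4 = (0)·(-3138648) + (6)·(-838566) + (1)·(-300280) + (-1)·(-9922293) + (1)·(-1191176) + (-1)·(220392) + (-2)·(1173665) = 831719
  c_5 = (1)·(-3138648) + (2)·(-838566) + (-1)·(-300280) + (-1)·(-9922293) + (1)·(-1191176) + (-1)·(220392) + (-2)·(1173665) = 1647895
  c_6 = (0)·(-3138648) + (0)·(-838566) + (0)·(-300280) + (0)·(-9922293) + (-1)·(-1191176) + (0)·(220392) + (0)·(1173665) = 1191176
  c_7 = (0)·(-3138648) + (-1)·(-838566) + (-1)·(-300280) + (0)·(-9922293) + (0)·(-1191176) + (0)·(220392) + (0)·(1173665) = 1138846
p = 11; digits c_i = Σ_j d_{ij}·11^j, 0 ≤ d_{ij} < 11:
  c_1 = 838566 = 3·11^0 + 3·11^1 + 0·11^2 + 3·11^3 + 2·11^4 + 5·11^5
  c_2 = 335099 = 6·11^0 + 4·11^1 + 8·11^2 + 9·11^3 + 0·11^4 + 2·11^5
  c_3 = 1081348 = 4·11^0 + 8·11^1 + 4·11^2 + 9·11^3 + 7·11^4 + 6·11^5
  c_4 = 831719 = 9·11^0 + 7·11^1 + 9·11^2 + 8·11^3 + 1·11^4 + 5·11^5
  c_5 = 1647895 = 7·11^0 + 10·11^1 + 0·11^2 + 6·11^3 + 2·11^4 + 10·11^5
  c_6 = 1191176 = 8·11^0 + 4·11^1 + 10·11^2 + 3·11^3 + 4·11^4 + 7·11^5
  c_7 = 1138846 = 5·11^0 + 10·11^1 + 6·11^2 + 8·11^3 + 0·11^4 + 7·11^5
p-restricted factor λ_0 = (3, 6, 4, 9, 7, 8, 5)
p-restricted factor λ_1 = (3, 4, 8, 7, 10, 4, 10)
p-restricted factor λ_2 = (0, 8, 4, 9, 0, 10, 6)
p-restricted factor λ_3 = (3, 9, 9, 8, 6, 3, 8)
p-restricted factor λ_4 = (2, 0, 7, 1, 2, 4, 0)
p-restricted factor λ_5 = (5, 2, 6, 5, 10, 7, 7)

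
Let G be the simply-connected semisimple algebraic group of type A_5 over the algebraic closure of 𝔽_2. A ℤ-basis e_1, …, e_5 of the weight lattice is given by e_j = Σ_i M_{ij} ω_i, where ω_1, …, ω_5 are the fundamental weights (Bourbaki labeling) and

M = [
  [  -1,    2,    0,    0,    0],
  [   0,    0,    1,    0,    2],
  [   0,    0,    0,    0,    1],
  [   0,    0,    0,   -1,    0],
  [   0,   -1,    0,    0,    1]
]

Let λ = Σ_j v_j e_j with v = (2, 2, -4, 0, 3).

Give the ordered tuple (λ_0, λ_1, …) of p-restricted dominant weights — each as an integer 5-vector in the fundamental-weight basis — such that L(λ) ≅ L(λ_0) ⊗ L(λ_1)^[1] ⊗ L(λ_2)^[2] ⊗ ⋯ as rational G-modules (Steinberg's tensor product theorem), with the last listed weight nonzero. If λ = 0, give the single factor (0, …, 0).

((0, 0, 1, 0, 1), (1, 1, 1, 0, 0))

In the fundamental-weight basis, λ has coordinates c = M·v (v = (2, 2, -4, 0, 3)):
  c_1 = (-1)·(2) + (2)·(2) + (0)·(-4) + (0)·(0) + (0)·(3) = 2
  c_2 = (0)·(2) + (0)·(2) + (1)·(-4) + (0)·(0) + (2)·(3) = 2
  c_3 = (0)·(2) + (0)·(2) + (0)·(-4) + (0)·(0) + (1)·(3) = 3
  c_4 = (0)·(2) + (0)·(2) + (0)·(-4) + (-1)·(0) + (0)·(3) = 0
  c_5 = (0)·(2) + (-1)·(2) + (0)·(-4) + (0)·(0) + (1)·(3) = 1
Writing each c_i in base p = 2:
  c_1 = 2 = 0·2^0 + 1·2^1
  c_2 = 2 = 0·2^0 + 1·2^1
  c_3 = 3 = 1·2^0 + 1·2^1
  c_4 = 0
  c_5 = 1 = 1·2^0
Factor λ_0 = (0, 0, 1, 0, 1)
Factor λ_1 = (1, 1, 1, 0, 0)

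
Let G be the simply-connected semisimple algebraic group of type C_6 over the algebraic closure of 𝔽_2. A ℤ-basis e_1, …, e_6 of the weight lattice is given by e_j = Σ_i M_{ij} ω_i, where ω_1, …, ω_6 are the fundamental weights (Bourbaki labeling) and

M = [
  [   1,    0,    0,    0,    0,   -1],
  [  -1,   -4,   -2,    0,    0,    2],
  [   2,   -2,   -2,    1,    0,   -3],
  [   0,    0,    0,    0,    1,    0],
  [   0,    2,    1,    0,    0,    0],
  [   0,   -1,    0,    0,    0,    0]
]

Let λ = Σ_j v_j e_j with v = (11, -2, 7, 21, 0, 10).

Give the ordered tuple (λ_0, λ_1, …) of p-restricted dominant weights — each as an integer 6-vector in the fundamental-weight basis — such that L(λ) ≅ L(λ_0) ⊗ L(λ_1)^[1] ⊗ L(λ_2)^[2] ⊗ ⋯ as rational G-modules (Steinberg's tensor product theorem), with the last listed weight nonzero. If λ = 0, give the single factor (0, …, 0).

((1, 1, 1, 0, 1, 0), (0, 1, 1, 0, 1, 1))

Compute c_i = Σ_j M_{ij} v_j with v = (11, -2, 7, 21, 0, 10):
  c_1 = (1)·(11) + (0)·(-2) + (0)·(7) + (0)·(21) + (0)·(0) + (-1)·(10) = 1
  c_2 = (-1)·(11) + (-4)·(-2) + (-2)·(7) + (0)·(21) + (0)·(0) + (2)·(10) = 3
  c_3 = (2)·(11) + (-2)·(-2) + (-2)·(7) + (1)·(21) + (0)·(0) + (-3)·(10) = 3
  c_4 = (0)·(11) + (0)·(-2) + (0)·(7) + (0)·(21) + (1)·(0) + (0)·(10) = 0
  c_5 = (0)·(11) + (2)·(-2) + (1)·(7) + (0)·(21) + (0)·(0) + (0)·(10) = 3
  c_6 = (0)·(11) + (-1)·(-2) + (0)·(7) + (0)·(21) + (0)·(0) + (0)·(10) = 2
Base-2 expansion of each c_i:
  c_1 = 1 = 1·2^0
  c_2 = 3 = 1·2^0 + 1·2^1
  c_3 = 3 = 1·2^0 + 1·2^1
  c_4 = 0
  c_5 = 3 = 1·2^0 + 1·2^1
  c_6 = 2 = 0·2^0 + 1·2^1
p-restricted factor λ_0 = (1, 1, 1, 0, 1, 0)
p-restricted factor λ_1 = (0, 1, 1, 0, 1, 1)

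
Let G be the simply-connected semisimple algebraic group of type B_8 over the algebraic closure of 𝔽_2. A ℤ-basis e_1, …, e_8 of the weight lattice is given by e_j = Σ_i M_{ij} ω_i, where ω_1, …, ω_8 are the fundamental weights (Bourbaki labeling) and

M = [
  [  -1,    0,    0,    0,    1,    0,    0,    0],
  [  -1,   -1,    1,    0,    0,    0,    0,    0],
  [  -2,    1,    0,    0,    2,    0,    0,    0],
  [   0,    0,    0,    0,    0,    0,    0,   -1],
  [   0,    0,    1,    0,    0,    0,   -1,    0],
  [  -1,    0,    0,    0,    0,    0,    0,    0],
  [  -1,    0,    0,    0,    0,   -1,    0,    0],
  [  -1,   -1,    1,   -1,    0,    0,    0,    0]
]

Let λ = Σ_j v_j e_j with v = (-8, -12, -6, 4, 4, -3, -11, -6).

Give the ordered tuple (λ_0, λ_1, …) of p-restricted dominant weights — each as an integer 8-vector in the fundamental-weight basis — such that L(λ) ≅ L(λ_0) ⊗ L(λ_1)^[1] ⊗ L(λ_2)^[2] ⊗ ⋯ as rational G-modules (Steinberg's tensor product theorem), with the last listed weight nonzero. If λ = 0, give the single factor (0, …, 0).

((0, 0, 0, 0, 1, 0, 1, 0), (0, 1, 0, 1, 0, 0, 1, 1), (1, 1, 1, 1, 1, 0, 0, 0), (1, 1, 1, 0, 0, 1, 1, 1))

Compute c_i = Σ_j M_{ij} v_j with v = (-8, -12, -6, 4, 4, -3, -11, -6):
  c_1 = -1*-8 + 0*-12 + 0*-6 + 0*4 + 1*4 + 0*-3 + 0*-11 + 0*-6 = 12
  c_2 = -1*-8 + -1*-12 + 1*-6 + 0*4 + 0*4 + 0*-3 + 0*-11 + 0*-6 = 14
  c_3 = -2*-8 + 1*-12 + 0*-6 + 0*4 + 2*4 + 0*-3 + 0*-11 + 0*-6 = 12
  c_4 = 0*-8 + 0*-12 + 0*-6 + 0*4 + 0*4 + 0*-3 + 0*-11 + -1*-6 = 6
  c_5 = 0*-8 + 0*-12 + 1*-6 + 0*4 + 0*4 + 0*-3 + -1*-11 + 0*-6 = 5
  c_6 = -1*-8 + 0*-12 + 0*-6 + 0*4 + 0*4 + 0*-3 + 0*-11 + 0*-6 = 8
  c_7 = -1*-8 + 0*-12 + 0*-6 + 0*4 + 0*4 + -1*-3 + 0*-11 + 0*-6 = 11
  c_8 = -1*-8 + -1*-12 + 1*-6 + -1*4 + 0*4 + 0*-3 + 0*-11 + 0*-6 = 10
Writing each c_i in base p = 2:
  c_1 = 12 = 0·2^0 + 0·2^1 + 1·2^2 + 1·2^3
  c_2 = 14 = 0·2^0 + 1·2^1 + 1·2^2 + 1·2^3
  c_3 = 12 = 0·2^0 + 0·2^1 + 1·2^2 + 1·2^3
  c_4 = 6 = 0·2^0 + 1·2^1 + 1·2^2
  c_5 = 5 = 1·2^0 + 0·2^1 + 1·2^2
  c_6 = 8 = 0·2^0 + 0·2^1 + 0·2^2 + 1·2^3
  c_7 = 11 = 1·2^0 + 1·2^1 + 0·2^2 + 1·2^3
  c_8 = 10 = 0·2^0 + 1·2^1 + 0·2^2 + 1·2^3
p-restricted factor λ_0 = (0, 0, 0, 0, 1, 0, 1, 0)
p-restricted factor λ_1 = (0, 1, 0, 1, 0, 0, 1, 1)
p-restricted factor λ_2 = (1, 1, 1, 1, 1, 0, 0, 0)
p-restricted factor λ_3 = (1, 1, 1, 0, 0, 1, 1, 1)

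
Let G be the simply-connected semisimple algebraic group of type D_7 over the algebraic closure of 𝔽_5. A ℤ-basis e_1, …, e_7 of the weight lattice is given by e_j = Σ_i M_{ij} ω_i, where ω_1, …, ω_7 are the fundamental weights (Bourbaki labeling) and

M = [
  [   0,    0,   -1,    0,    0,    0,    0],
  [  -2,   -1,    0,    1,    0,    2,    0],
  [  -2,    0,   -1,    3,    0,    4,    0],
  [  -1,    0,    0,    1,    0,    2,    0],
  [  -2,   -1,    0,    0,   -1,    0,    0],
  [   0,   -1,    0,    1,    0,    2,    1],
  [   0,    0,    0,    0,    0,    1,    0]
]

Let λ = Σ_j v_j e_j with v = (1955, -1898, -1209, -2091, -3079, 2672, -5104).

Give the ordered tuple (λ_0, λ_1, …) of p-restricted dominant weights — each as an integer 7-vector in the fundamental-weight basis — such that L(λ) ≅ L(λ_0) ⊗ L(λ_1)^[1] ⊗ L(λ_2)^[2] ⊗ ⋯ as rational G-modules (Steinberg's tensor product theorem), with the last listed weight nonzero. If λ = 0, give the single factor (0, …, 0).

((4, 1, 4, 3, 2, 2, 2), (1, 3, 2, 4, 3, 4, 4), (3, 4, 3, 1, 2, 1, 1), (4, 4, 3, 0, 3, 0, 1), (1, 1, 2, 2, 1, 0, 4))

In the fundamental-weight basis, λ has coordinates c = M·v (v = (1955, -1898, -1209, -2091, -3079, 2672, -5104)):
  c_1 = 0*1955 + 0*-1898 + -1*-1209 + 0*-2091 + 0*-3079 + 0*2672 + 0*-5104 = 1209
  c_2 = -2*1955 + -1*-1898 + 0*-1209 + 1*-2091 + 0*-3079 + 2*2672 + 0*-5104 = 1241
  c_3 = -2*1955 + 0*-1898 + -1*-1209 + 3*-2091 + 0*-3079 + 4*2672 + 0*-5104 = 1714
  c_4 = -1*1955 + 0*-1898 + 0*-1209 + 1*-2091 + 0*-3079 + 2*2672 + 0*-5104 = 1298
  c_5 = -2*1955 + -1*-1898 + 0*-1209 + 0*-2091 + -1*-3079 + 0*2672 + 0*-5104 = 1067
  c_6 = 0*1955 + -1*-1898 + 0*-1209 + 1*-2091 + 0*-3079 + 2*2672 + 1*-5104 = 47
  c_7 = 0*1955 + 0*-1898 + 0*-1209 + 0*-2091 + 0*-3079 + 1*2672 + 0*-5104 = 2672
Writing each c_i in base p = 5:
  c_1 = 1209 = 4·5^0 + 1·5^1 + 3·5^2 + 4·5^3 + 1·5^4
  c_2 = 1241 = 1·5^0 + 3·5^1 + 4·5^2 + 4·5^3 + 1·5^4
  c_3 = 1714 = 4·5^0 + 2·5^1 + 3·5^2 + 3·5^3 + 2·5^4
  c_4 = 1298 = 3·5^0 + 4·5^1 + 1·5^2 + 0·5^3 + 2·5^4
  c_5 = 1067 = 2·5^0 + 3·5^1 + 2·5^2 + 3·5^3 + 1·5^4
  c_6 = 47 = 2·5^0 + 4·5^1 + 1·5^2
  c_7 = 2672 = 2·5^0 + 4·5^1 + 1·5^2 + 1·5^3 + 4·5^4
Factor λ_0 = (4, 1, 4, 3, 2, 2, 2)
Factor λ_1 = (1, 3, 2, 4, 3, 4, 4)
Factor λ_2 = (3, 4, 3, 1, 2, 1, 1)
Factor λ_3 = (4, 4, 3, 0, 3, 0, 1)
Factor λ_4 = (1, 1, 2, 2, 1, 0, 4)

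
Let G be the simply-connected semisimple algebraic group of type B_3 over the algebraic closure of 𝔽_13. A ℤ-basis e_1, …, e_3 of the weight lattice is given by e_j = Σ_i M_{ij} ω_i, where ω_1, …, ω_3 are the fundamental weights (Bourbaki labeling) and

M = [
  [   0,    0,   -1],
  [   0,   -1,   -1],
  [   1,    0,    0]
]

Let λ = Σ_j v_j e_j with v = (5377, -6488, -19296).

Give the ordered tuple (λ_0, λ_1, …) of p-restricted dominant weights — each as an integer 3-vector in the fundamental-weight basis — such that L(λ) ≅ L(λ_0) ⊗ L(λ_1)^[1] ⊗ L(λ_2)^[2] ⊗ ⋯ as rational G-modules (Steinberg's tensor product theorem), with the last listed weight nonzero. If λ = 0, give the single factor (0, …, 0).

Change of basis e → ω: c = M·v where v = (5377, -6488, -19296):
  c_1 = 0·5377 + (0)·(-6488) + (-1)·(-19296) = 19296
  c_2 = 0·5377 + (-1)·(-6488) + (-1)·(-19296) = 25784
  c_3 = 1·5377 + (0)·(-6488) + (0)·(-19296) = 5377
Writing each c_i in base p = 13:
  c_1 = 19296 = 4·13^0 + 2·13^1 + 10·13^2 + 8·13^3
  c_2 = 25784 = 5·13^0 + 7·13^1 + 9·13^2 + 11·13^3
  c_3 = 5377 = 8·13^0 + 10·13^1 + 5·13^2 + 2·13^3
Factor λ_0 = (4, 5, 8)
Factor λ_1 = (2, 7, 10)
Factor λ_2 = (10, 9, 5)
Factor λ_3 = (8, 11, 2)

((4, 5, 8), (2, 7, 10), (10, 9, 5), (8, 11, 2))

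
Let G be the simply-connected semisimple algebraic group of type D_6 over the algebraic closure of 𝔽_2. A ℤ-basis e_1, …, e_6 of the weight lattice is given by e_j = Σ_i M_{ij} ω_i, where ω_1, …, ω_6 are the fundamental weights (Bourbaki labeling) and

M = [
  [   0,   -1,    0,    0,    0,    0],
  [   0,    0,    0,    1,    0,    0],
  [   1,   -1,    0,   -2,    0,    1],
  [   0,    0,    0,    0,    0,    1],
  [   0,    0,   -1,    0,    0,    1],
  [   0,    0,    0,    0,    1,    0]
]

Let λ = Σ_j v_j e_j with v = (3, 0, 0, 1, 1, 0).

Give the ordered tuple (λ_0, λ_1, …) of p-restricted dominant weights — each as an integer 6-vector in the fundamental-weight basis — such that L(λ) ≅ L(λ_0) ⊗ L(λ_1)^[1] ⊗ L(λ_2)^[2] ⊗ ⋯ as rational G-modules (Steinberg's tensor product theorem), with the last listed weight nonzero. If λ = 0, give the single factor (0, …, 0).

((0, 1, 1, 0, 0, 1),)

In the fundamental-weight basis, λ has coordinates c = M·v (v = (3, 0, 0, 1, 1, 0)):
  c_1 = 0*3 + -1*0 + 0*0 + 0*1 + 0*1 + 0*0 = 0
  c_2 = 0*3 + 0*0 + 0*0 + 1*1 + 0*1 + 0*0 = 1
  c_3 = 1*3 + -1*0 + 0*0 + -2*1 + 0*1 + 1*0 = 1
  c_4 = 0*3 + 0*0 + 0*0 + 0*1 + 0*1 + 1*0 = 0
  c_5 = 0*3 + 0*0 + -1*0 + 0*1 + 0*1 + 1*0 = 0
  c_6 = 0*3 + 0*0 + 0*0 + 0*1 + 1*1 + 0*0 = 1
Writing each c_i in base p = 2:
  c_1 = 0
  c_2 = 1 = 1·2^0
  c_3 = 1 = 1·2^0
  c_4 = 0
  c_5 = 0
  c_6 = 1 = 1·2^0
λ_0 = (0, 1, 1, 0, 0, 1)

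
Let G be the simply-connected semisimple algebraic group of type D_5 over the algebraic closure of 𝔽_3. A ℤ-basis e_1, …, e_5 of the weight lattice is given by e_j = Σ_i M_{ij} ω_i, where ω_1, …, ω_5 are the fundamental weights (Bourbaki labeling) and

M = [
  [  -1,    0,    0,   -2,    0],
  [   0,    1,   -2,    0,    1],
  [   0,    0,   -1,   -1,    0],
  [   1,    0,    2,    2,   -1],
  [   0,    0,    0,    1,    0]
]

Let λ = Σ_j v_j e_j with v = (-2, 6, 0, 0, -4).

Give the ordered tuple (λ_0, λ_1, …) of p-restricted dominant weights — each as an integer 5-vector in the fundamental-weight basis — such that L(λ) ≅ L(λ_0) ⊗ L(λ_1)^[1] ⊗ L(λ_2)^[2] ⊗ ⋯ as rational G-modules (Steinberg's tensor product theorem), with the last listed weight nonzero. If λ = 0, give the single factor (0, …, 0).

Converting to the ω-basis (c_i = row i of M dotted with v = (-2, 6, 0, 0, -4)):
  c_1 = (-1)·(-2) + (0)·(6) + (0)·(0) + (-2)·(0) + (0)·(-4) = 2
  c_2 = (0)·(-2) + (1)·(6) + (-2)·(0) + (0)·(0) + (1)·(-4) = 2
  c_3 = (0)·(-2) + (0)·(6) + (-1)·(0) + (-1)·(0) + (0)·(-4) = 0
  c_4 = (1)·(-2) + (0)·(6) + (2)·(0) + (2)·(0) + (-1)·(-4) = 2
  c_5 = (0)·(-2) + (0)·(6) + (0)·(0) + (1)·(0) + (0)·(-4) = 0
p = 3; digits c_i = Σ_j d_{ij}·3^j, 0 ≤ d_{ij} < 3:
  c_1 = 2 = 2·3^0
  c_2 = 2 = 2·3^0
  c_3 = 0
  c_4 = 2 = 2·3^0
  c_5 = 0
λ_0 = (2, 2, 0, 2, 0)

((2, 2, 0, 2, 0),)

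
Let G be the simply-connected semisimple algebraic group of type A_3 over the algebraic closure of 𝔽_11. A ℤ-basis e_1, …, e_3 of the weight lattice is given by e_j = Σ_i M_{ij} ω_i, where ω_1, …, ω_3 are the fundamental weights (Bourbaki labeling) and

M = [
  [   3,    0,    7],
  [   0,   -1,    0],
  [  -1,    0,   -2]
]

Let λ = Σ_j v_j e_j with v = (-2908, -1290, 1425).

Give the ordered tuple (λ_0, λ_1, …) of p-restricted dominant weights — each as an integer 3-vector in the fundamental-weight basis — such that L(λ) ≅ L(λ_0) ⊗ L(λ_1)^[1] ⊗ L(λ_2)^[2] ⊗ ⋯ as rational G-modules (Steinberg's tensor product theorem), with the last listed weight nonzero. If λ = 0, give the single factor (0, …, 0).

Change of basis e → ω: c = M·v where v = (-2908, -1290, 1425):
  c_1 = (3)·(-2908) + (0)·(-1290) + (7)·(1425) = 1251
  c_2 = (0)·(-2908) + (-1)·(-1290) + (0)·(1425) = 1290
  c_3 = (-1)·(-2908) + (0)·(-1290) + (-2)·(1425) = 58
Expand coordinatewise in base 11:
  c_1 = 1251 = 8·11^0 + 3·11^1 + 10·11^2
  c_2 = 1290 = 3·11^0 + 7·11^1 + 10·11^2
  c_3 = 58 = 3·11^0 + 5·11^1
Factor λ_0 = (8, 3, 3)
Factor λ_1 = (3, 7, 5)
Factor λ_2 = (10, 10, 0)

((8, 3, 3), (3, 7, 5), (10, 10, 0))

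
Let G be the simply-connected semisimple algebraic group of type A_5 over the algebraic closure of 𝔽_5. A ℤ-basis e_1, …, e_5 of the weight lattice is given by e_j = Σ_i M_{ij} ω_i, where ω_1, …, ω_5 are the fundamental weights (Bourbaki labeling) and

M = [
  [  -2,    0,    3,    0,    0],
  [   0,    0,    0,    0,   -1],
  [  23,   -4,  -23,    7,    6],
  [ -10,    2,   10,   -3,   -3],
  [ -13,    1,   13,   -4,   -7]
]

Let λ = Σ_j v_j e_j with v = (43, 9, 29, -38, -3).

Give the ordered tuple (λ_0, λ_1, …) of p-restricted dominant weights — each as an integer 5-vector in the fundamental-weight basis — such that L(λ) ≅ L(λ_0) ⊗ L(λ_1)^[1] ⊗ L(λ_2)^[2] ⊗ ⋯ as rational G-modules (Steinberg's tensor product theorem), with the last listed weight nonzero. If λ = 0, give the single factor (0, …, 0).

ω-coordinates c = M·v, v = (43, 9, 29, -38, -3):
  c_1 = (-2)·(43) + 0·9 + 3·29 + (0)·(-38) + (0)·(-3) = 1
  c_2 = 0·43 + 0·9 + 0·29 + (0)·(-38) + (-1)·(-3) = 3
  c_3 = 23·43 + (-4)·(9) + (-23)·(29) + (7)·(-38) + (6)·(-3) = 2
  c_4 = (-10)·(43) + 2·9 + 10·29 + (-3)·(-38) + (-3)·(-3) = 1
  c_5 = (-13)·(43) + 1·9 + 13·29 + (-4)·(-38) + (-7)·(-3) = 0
Base-5 expansion of each c_i:
  c_1 = 1 = 1·5^0
  c_2 = 3 = 3·5^0
  c_3 = 2 = 2·5^0
  c_4 = 1 = 1·5^0
  c_5 = 0
Factor λ_0 = (1, 3, 2, 1, 0)

((1, 3, 2, 1, 0),)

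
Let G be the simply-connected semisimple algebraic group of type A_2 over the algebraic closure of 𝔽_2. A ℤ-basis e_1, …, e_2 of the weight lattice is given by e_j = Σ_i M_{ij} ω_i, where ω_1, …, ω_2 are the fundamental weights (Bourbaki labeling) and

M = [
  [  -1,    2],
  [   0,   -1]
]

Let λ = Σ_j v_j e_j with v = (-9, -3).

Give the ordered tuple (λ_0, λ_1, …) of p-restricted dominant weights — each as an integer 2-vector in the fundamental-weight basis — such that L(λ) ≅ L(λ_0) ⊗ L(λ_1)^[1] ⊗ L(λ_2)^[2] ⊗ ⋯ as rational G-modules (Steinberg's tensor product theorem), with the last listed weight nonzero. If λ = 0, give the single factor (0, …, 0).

ω-coordinates c = M·v, v = (-9, -3):
  c_1 = -1*-9 + 2*-3 = 3
  c_2 = 0*-9 + -1*-3 = 3
Expand coordinatewise in base 2:
  c_1 = 3 = 1·2^0 + 1·2^1
  c_2 = 3 = 1·2^0 + 1·2^1
p-restricted factor λ_0 = (1, 1)
p-restricted factor λ_1 = (1, 1)

((1, 1), (1, 1))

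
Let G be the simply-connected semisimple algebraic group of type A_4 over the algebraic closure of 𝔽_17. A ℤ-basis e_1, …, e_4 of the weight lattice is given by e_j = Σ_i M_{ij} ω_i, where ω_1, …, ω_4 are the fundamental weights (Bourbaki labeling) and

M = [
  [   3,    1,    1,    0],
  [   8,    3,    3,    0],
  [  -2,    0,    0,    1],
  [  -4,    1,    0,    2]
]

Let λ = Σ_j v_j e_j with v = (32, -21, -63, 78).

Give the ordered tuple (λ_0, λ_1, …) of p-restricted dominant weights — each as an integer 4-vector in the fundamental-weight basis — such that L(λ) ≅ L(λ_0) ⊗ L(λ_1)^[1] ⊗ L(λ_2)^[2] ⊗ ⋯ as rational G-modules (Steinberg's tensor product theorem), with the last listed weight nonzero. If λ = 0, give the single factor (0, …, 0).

((12, 4, 14, 7),)

ω-coordinates c = M·v, v = (32, -21, -63, 78):
  c_1 = 3·32 + (1)·(-21) + (1)·(-63) + 0·78 = 12
  c_2 = 8·32 + (3)·(-21) + (3)·(-63) + 0·78 = 4
  c_3 = (-2)·(32) + (0)·(-21) + (0)·(-63) + 1·78 = 14
  c_4 = (-4)·(32) + (1)·(-21) + (0)·(-63) + 2·78 = 7
Writing each c_i in base p = 17:
  c_1 = 12 = 12·17^0
  c_2 = 4 = 4·17^0
  c_3 = 14 = 14·17^0
  c_4 = 7 = 7·17^0
Factor λ_0 = (12, 4, 14, 7)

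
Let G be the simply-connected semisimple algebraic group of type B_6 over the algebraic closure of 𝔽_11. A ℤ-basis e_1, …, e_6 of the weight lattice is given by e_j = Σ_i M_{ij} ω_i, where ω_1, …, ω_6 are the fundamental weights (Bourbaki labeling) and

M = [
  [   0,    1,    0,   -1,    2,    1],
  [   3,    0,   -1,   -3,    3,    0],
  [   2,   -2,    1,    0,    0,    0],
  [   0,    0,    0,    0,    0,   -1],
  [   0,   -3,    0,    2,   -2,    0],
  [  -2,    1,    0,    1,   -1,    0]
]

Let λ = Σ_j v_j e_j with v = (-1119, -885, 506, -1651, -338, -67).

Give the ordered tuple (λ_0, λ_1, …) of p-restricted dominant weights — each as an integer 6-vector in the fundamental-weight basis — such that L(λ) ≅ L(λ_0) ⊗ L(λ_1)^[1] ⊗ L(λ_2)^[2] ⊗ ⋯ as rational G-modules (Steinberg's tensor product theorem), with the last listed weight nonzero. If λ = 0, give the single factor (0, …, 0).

In the fundamental-weight basis, λ has coordinates c = M·v (v = (-1119, -885, 506, -1651, -338, -67)):
  c_1 = (0)·(-1119) + (1)·(-885) + 0·506 + (-1)·(-1651) + (2)·(-338) + (1)·(-67) = 23
  c_2 = (3)·(-1119) + (0)·(-885) + (-1)·(506) + (-3)·(-1651) + (3)·(-338) + (0)·(-67) = 76
  c_3 = (2)·(-1119) + (-2)·(-885) + 1·506 + (0)·(-1651) + (0)·(-338) + (0)·(-67) = 38
  c_4 = (0)·(-1119) + (0)·(-885) + 0·506 + (0)·(-1651) + (0)·(-338) + (-1)·(-67) = 67
  c_5 = (0)·(-1119) + (-3)·(-885) + 0·506 + (2)·(-1651) + (-2)·(-338) + (0)·(-67) = 29
  c_6 = (-2)·(-1119) + (1)·(-885) + 0·506 + (1)·(-1651) + (-1)·(-338) + (0)·(-67) = 40
Expand coordinatewise in base 11:
  c_1 = 23 = 1·11^0 + 2·11^1
  c_2 = 76 = 10·11^0 + 6·11^1
  c_3 = 38 = 5·11^0 + 3·11^1
  c_4 = 67 = 1·11^0 + 6·11^1
  c_5 = 29 = 7·11^0 + 2·11^1
  c_6 = 40 = 7·11^0 + 3·11^1
p-restricted factor λ_0 = (1, 10, 5, 1, 7, 7)
p-restricted factor λ_1 = (2, 6, 3, 6, 2, 3)

((1, 10, 5, 1, 7, 7), (2, 6, 3, 6, 2, 3))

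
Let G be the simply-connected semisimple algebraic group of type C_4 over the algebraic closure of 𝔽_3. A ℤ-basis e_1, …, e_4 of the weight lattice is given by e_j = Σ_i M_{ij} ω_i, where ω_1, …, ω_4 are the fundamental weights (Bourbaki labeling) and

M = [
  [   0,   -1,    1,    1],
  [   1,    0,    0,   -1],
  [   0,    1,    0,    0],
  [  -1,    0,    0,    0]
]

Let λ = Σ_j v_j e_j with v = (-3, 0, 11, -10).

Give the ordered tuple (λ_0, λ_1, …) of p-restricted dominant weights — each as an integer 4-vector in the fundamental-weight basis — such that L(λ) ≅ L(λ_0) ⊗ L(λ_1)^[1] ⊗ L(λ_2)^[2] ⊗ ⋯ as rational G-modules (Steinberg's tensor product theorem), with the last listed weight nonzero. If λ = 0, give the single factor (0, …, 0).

((1, 1, 0, 0), (0, 2, 0, 1))

ω-coordinates c = M·v, v = (-3, 0, 11, -10):
  c_1 = (0)·(-3) + (-1)·(0) + 1·11 + (1)·(-10) = 1
  c_2 = (1)·(-3) + 0·0 + 0·11 + (-1)·(-10) = 7
  c_3 = (0)·(-3) + 1·0 + 0·11 + (0)·(-10) = 0
  c_4 = (-1)·(-3) + 0·0 + 0·11 + (0)·(-10) = 3
Writing each c_i in base p = 3:
  c_1 = 1 = 1·3^0
  c_2 = 7 = 1·3^0 + 2·3^1
  c_3 = 0
  c_4 = 3 = 0·3^0 + 1·3^1
p-restricted factor λ_0 = (1, 1, 0, 0)
p-restricted factor λ_1 = (0, 2, 0, 1)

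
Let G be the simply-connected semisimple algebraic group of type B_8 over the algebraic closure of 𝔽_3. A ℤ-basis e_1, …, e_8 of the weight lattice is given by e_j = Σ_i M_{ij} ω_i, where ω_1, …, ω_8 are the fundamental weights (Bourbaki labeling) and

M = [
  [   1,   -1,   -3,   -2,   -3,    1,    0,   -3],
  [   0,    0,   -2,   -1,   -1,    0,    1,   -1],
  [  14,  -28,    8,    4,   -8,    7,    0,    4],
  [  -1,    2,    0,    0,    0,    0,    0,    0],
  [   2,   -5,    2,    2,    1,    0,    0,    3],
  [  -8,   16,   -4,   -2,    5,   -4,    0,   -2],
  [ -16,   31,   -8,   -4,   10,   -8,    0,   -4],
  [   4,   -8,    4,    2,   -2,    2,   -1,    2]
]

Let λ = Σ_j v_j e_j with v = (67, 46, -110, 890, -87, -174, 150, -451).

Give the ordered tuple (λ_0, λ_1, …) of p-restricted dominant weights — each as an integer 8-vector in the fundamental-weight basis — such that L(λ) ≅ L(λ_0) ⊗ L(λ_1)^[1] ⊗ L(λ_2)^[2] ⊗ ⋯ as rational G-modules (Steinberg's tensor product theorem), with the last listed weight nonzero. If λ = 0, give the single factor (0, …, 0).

Compute c_i = Σ_j M_{ij} v_j with v = (67, 46, -110, 890, -87, -174, 150, -451):
  c_1 = 1·67 + (-1)·(46) + (-3)·(-110) + (-2)·(890) + (-3)·(-87) + (1)·(-174) + 0·150 + (-3)·(-451) = 11
  c_2 = 0·67 + 0·46 + (-2)·(-110) + (-1)·(890) + (-1)·(-87) + (0)·(-174) + 1·150 + (-1)·(-451) = 18
  c_3 = 14·67 + (-28)·(46) + (8)·(-110) + 4·890 + (-8)·(-87) + (7)·(-174) + 0·150 + (4)·(-451) = 4
  c_4 = (-1)·(67) + 2·46 + (0)·(-110) + 0·890 + (0)·(-87) + (0)·(-174) + 0·150 + (0)·(-451) = 25
  c_5 = 2·67 + (-5)·(46) + (2)·(-110) + 2·890 + (1)·(-87) + (0)·(-174) + 0·150 + (3)·(-451) = 24
  c_6 = (-8)·(67) + 16·46 + (-4)·(-110) + (-2)·(890) + (5)·(-87) + (-4)·(-174) + 0·150 + (-2)·(-451) = 23
  c_7 = (-16)·(67) + 31·46 + (-8)·(-110) + (-4)·(890) + (10)·(-87) + (-8)·(-174) + 0·150 + (-4)·(-451) = 0
  c_8 = 4·67 + (-8)·(46) + (4)·(-110) + 2·890 + (-2)·(-87) + (2)·(-174) + (-1)·(150) + (2)·(-451) = 14
p = 3; digits c_i = Σ_j d_{ij}·3^j, 0 ≤ d_{ij} < 3:
  c_1 = 11 = 2·3^0 + 0·3^1 + 1·3^2
  c_2 = 18 = 0·3^0 + 0·3^1 + 2·3^2
  c_3 = 4 = 1·3^0 + 1·3^1
  c_4 = 25 = 1·3^0 + 2·3^1 + 2·3^2
  c_5 = 24 = 0·3^0 + 2·3^1 + 2·3^2
  c_6 = 23 = 2·3^0 + 1·3^1 + 2·3^2
  c_7 = 0
  c_8 = 14 = 2·3^0 + 1·3^1 + 1·3^2
λ_0 = (2, 0, 1, 1, 0, 2, 0, 2)
λ_1 = (0, 0, 1, 2, 2, 1, 0, 1)
λ_2 = (1, 2, 0, 2, 2, 2, 0, 1)

((2, 0, 1, 1, 0, 2, 0, 2), (0, 0, 1, 2, 2, 1, 0, 1), (1, 2, 0, 2, 2, 2, 0, 1))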